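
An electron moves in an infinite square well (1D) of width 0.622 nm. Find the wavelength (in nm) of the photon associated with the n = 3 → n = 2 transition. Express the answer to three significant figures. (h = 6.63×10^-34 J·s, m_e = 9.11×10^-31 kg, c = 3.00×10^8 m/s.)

λ = 255 nm

E_1 = h²/(8m_eL²) = 1.559×10^-19 J, so ΔE = (3² − 2²)E_1 = 7.795×10^-19 J.
λ = hc/ΔE = (6.63×10^-34·3.00×10^8)/7.795×10^-19 = 2.55×10^-7 m = 255 nm.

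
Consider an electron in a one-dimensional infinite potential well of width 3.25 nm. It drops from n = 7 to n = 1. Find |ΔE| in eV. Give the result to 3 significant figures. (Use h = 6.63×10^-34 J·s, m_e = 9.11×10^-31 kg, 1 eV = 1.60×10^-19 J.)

E_1 = h²/(8m_eL²) = 5.710×10^-21 J.
|ΔE| = |7² − 1²|·E_1 = 48·5.710×10^-21 J = 2.741×10^-19 J = 1.71 eV.

|ΔE| = 1.71 eV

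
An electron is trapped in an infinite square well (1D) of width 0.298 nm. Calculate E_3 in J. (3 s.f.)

E_3 = 6.11×10^-18 J

For an infinite well E_n = n²h²/(8m_eL²), so E_1 = h²/(8m_eL²) = (6.626×10^-34)²/(8·9.109×10^-31·(2.98×10^-10 m)²) = 6.784×10^-19 J.
Then E_3 = 3²·E_1 = 9·6.784×10^-19 J = 6.11×10^-18 J.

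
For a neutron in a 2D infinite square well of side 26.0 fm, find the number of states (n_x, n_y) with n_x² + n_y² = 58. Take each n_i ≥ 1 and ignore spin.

The level has n_x² + n_y² = 58. The ordered positive-integer solutions are (3, 7), (7, 3).
That gives 2 states.

degeneracy = 2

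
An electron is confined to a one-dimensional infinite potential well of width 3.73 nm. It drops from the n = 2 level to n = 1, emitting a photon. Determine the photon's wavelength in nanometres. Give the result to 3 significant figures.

E_1 = h²/(8m_eL²) = 4.330×10^-21 J, so ΔE = (2² − 1²)E_1 = 1.299×10^-20 J.
λ = hc/ΔE = (6.626×10^-34·2.998×10^8)/1.299×10^-20 = 1.53×10^-5 m = 1.53×10^4 nm.

λ = 1.53×10^4 nm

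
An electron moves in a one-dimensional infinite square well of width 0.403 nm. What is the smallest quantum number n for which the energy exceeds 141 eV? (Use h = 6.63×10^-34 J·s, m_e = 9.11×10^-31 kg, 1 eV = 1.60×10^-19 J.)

n = 8

E_1 = h²/(8m_eL²) = 3.714×10^-19 J = 2.321 eV.
Need n² > 141/2.321 = 60.75, i.e. n > 7.794.
The smallest integer satisfying this is n = 8.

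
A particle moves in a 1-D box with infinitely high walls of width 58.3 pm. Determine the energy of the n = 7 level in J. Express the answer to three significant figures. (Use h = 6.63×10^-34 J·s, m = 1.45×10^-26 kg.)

For an infinite well E_n = n²h²/(8mL²), so E_1 = h²/(8mL²) = (6.63×10^-34)²/(8·1.45×10^-26·(5.83×10^-11 m)²) = 1.115×10^-21 J.
Then E_7 = 7²·E_1 = 49·1.115×10^-21 J = 5.46×10^-20 J.

E_7 = 5.46×10^-20 J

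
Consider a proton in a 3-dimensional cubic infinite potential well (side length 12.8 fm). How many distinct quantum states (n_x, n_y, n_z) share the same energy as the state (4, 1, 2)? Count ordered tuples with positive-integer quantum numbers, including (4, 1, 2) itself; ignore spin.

degeneracy = 6

The level has n_x² + n_y² + n_z² = 21. The ordered positive-integer solutions are (1, 2, 4), (1, 4, 2), (2, 1, 4), (2, 4, 1), (4, 1, 2), (4, 2, 1).
That gives 6 states.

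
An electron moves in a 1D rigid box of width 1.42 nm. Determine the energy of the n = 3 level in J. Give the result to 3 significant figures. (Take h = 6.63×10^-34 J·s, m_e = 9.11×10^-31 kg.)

For an infinite well E_n = n²h²/(8m_eL²), so E_1 = h²/(8m_eL²) = (6.63×10^-34)²/(8·9.11×10^-31·(1.42×10^-9 m)²) = 2.991×10^-20 J.
Then E_3 = 3²·E_1 = 9·2.991×10^-20 J = 2.69×10^-19 J.

E_3 = 2.69×10^-19 J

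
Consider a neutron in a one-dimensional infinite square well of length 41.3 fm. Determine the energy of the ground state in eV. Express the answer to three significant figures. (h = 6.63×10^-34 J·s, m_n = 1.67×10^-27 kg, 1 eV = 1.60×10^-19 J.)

For an infinite well E_n = n²h²/(8m_nL²), so E_1 = h²/(8m_nL²) = (6.63×10^-34)²/(8·1.67×10^-27·(4.13×10^-14 m)²) = 1.929×10^-14 J.
Converting, E_1 = 1.929×10^-14 J / (1.60×10^-19 J/eV) = 1.21×10^5 eV.

E_1 = 1.21×10^5 eV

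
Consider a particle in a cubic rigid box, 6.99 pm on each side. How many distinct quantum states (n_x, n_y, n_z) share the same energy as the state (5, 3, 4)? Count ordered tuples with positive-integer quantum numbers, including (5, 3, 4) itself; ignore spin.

The level has n_x² + n_y² + n_z² = 50. The ordered positive-integer solutions are (3, 4, 5), (3, 5, 4), (4, 3, 5), (4, 5, 3), (5, 3, 4), (5, 4, 3).
That gives 6 states.

degeneracy = 6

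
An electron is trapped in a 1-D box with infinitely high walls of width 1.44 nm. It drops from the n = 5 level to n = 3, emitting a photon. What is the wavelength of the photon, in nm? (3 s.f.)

λ = 427 nm

E_1 = h²/(8m_eL²) = 2.905×10^-20 J, so ΔE = (5² − 3²)E_1 = 4.648×10^-19 J.
λ = hc/ΔE = (6.626×10^-34·2.998×10^8)/4.648×10^-19 = 4.27×10^-7 m = 427 nm.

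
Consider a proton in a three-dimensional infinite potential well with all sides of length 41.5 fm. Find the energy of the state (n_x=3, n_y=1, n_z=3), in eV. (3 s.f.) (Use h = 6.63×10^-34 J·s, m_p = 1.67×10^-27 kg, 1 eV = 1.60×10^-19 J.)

E = 2.27×10^6 eV

For a 3D rectangular well E = (h²/8m_p)·Σ n_i²/L_i² = (6.63×10^-34)²/(8·1.67×10^-27) · [3²/(41.5 fm)² + 1²/(41.5 fm)² + 3²/(41.5 fm)²].
Evaluating gives E = 3.630×10^-13 J = 2.27×10^6 eV.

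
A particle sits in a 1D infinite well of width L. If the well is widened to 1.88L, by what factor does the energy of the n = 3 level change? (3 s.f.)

0.283

E_n ∝ 1/L², so the energy scales by 1/1.88² = 0.283.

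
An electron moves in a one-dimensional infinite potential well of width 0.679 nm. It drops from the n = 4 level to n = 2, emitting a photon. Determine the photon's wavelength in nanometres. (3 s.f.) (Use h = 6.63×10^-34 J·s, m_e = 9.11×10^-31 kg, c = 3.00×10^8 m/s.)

λ = 127 nm

E_1 = h²/(8m_eL²) = 1.308×10^-19 J, so ΔE = (4² − 2²)E_1 = 1.570×10^-18 J.
λ = hc/ΔE = (6.63×10^-34·3.00×10^8)/1.570×10^-18 = 1.27×10^-7 m = 127 nm.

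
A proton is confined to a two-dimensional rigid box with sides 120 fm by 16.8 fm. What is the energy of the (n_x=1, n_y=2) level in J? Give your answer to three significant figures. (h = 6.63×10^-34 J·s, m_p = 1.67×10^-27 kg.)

E = 4.69×10^-13 J

For a 2D rectangular well E = (h²/8m_p)·Σ n_i²/L_i² = (6.63×10^-34)²/(8·1.67×10^-27) · [1²/(120 fm)² + 2²/(16.8 fm)²].
Evaluating gives E = 4.69×10^-13 J.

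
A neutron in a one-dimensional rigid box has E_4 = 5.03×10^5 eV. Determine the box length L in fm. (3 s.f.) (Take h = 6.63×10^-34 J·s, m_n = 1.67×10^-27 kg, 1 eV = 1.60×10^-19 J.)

L = 80.9 fm

From E_n = n²h²/(8m_nL²), L = n·h/√(8m_nE_n).
E_4 = 5.03×10^5 eV = 8.048×10^-14 J, so L = 4·6.63×10^-34/√(8·1.67×10^-27·8.048×10^-14) = 8.09×10^-14 m = 80.9 fm.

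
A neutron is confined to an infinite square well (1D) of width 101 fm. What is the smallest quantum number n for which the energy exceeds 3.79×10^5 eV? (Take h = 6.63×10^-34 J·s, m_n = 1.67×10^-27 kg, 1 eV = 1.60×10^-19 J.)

E_1 = h²/(8m_nL²) = 3.225×10^-15 J = 2.016×10^4 eV.
Need n² > 3.79×10^5/2.016×10^4 = 18.80, i.e. n > 4.336.
The smallest integer satisfying this is n = 5.

n = 5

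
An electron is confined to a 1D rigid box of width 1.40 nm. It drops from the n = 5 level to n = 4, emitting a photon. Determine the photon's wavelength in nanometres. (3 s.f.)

E_1 = h²/(8m_eL²) = 3.074×10^-20 J, so ΔE = (5² − 4²)E_1 = 2.767×10^-19 J.
λ = hc/ΔE = (6.626×10^-34·2.998×10^8)/2.767×10^-19 = 7.18×10^-7 m = 718 nm.

λ = 718 nm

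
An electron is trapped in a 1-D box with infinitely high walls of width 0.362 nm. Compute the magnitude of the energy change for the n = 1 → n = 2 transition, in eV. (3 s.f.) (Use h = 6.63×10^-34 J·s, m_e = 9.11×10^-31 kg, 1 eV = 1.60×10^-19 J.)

|ΔE| = 8.63 eV

E_1 = h²/(8m_eL²) = 4.603×10^-19 J.
|ΔE| = |1² − 2²|·E_1 = 3·4.603×10^-19 J = 1.381×10^-18 J = 8.63 eV.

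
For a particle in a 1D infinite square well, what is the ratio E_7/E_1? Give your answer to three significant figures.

49.0

E_n ∝ n², so E_7/E_1 = 7²/1² = 49/1 = 49.0.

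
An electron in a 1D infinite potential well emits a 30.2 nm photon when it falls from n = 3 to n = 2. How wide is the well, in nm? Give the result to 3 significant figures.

The photon carries ΔE = hc/λ = 6.626×10^-34·2.998×10^8/3.02×10^-8 m = 6.578×10^-18 J.
Since ΔE = (3² − 2²)E_1, E_1 = 1.316×10^-18 J, and L = h/√(8m_eE_1) = 2.14×10^-10 m = 0.214 nm.

L = 0.214 nm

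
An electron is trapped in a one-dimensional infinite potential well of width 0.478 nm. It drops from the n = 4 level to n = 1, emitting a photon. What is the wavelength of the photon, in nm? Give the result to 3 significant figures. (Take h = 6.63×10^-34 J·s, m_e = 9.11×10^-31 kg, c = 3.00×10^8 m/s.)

λ = 50.2 nm

E_1 = h²/(8m_eL²) = 2.640×10^-19 J, so ΔE = (4² − 1²)E_1 = 3.960×10^-18 J.
λ = hc/ΔE = (6.63×10^-34·3.00×10^8)/3.960×10^-18 = 5.02×10^-8 m = 50.2 nm.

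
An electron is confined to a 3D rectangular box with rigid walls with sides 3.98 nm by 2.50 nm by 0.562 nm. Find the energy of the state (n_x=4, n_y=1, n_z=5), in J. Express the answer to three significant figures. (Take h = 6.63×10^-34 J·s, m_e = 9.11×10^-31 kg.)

For a 3D rectangular well E = (h²/8m_e)·Σ n_i²/L_i² = (6.63×10^-34)²/(8·9.11×10^-31) · [4²/(3.98 nm)² + 1²/(2.50 nm)² + 5²/(0.562 nm)²].
Evaluating gives E = 4.84×10^-18 J.

E = 4.84×10^-18 J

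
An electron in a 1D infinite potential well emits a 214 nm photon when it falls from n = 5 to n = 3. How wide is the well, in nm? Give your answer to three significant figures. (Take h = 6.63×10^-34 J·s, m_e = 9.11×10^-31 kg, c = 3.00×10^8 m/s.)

The photon carries ΔE = hc/λ = 6.63×10^-34·3.00×10^8/2.14×10^-7 m = 9.294×10^-19 J.
Since ΔE = (5² − 3²)E_1, E_1 = 5.809×10^-20 J, and L = h/√(8m_eE_1) = 1.02×10^-9 m = 1.02 nm.

L = 1.02 nm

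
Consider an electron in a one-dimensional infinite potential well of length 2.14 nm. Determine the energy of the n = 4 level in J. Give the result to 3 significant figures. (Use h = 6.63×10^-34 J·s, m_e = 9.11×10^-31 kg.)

For an infinite well E_n = n²h²/(8m_eL²), so E_1 = h²/(8m_eL²) = (6.63×10^-34)²/(8·9.11×10^-31·(2.14×10^-9 m)²) = 1.317×10^-20 J.
Then E_4 = 4²·E_1 = 16·1.317×10^-20 J = 2.11×10^-19 J.

E_4 = 2.11×10^-19 J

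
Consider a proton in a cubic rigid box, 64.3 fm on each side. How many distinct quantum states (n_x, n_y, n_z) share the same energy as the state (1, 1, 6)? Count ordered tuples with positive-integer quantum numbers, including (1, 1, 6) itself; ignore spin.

degeneracy = 9

The level has n_x² + n_y² + n_z² = 38. The ordered positive-integer solutions are (1, 1, 6), (1, 6, 1), (2, 3, 5), (2, 5, 3), (3, 2, 5), (3, 5, 2), (5, 2, 3), (5, 3, 2), (6, 1, 1).
That gives 9 states.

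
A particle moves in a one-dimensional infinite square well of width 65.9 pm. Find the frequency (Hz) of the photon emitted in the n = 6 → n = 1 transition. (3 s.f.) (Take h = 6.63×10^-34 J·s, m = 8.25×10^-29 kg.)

f = 8.10×10^15 Hz

E_1 = h²/(8mL²) = 1.534×10^-19 J and ΔE = (6² − 1²)E_1 = 5.369×10^-18 J.
f = ΔE/h = 5.369×10^-18/6.63×10^-34 = 8.10×10^15 Hz.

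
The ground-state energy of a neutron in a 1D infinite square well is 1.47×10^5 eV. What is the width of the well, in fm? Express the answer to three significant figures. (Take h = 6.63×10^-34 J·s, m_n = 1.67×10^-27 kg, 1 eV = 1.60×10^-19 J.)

From E_n = n²h²/(8m_nL²), L = n·h/√(8m_nE_n).
E_1 = 1.47×10^5 eV = 2.352×10^-14 J, so L = 1·6.63×10^-34/√(8·1.67×10^-27·2.352×10^-14) = 3.74×10^-14 m = 37.4 fm.

L = 37.4 fm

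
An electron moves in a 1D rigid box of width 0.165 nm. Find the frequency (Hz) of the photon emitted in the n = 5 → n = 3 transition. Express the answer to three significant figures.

f = 5.34×10^16 Hz

E_1 = h²/(8m_eL²) = 2.213×10^-18 J and ΔE = (5² − 3²)E_1 = 3.541×10^-17 J.
f = ΔE/h = 3.541×10^-17/6.626×10^-34 = 5.34×10^16 Hz.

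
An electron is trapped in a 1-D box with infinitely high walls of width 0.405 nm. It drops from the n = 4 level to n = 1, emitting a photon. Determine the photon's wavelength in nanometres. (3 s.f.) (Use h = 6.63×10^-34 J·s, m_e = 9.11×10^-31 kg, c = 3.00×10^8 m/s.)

λ = 36.1 nm

E_1 = h²/(8m_eL²) = 3.677×10^-19 J, so ΔE = (4² − 1²)E_1 = 5.515×10^-18 J.
λ = hc/ΔE = (6.63×10^-34·3.00×10^8)/5.515×10^-18 = 3.61×10^-8 m = 36.1 nm.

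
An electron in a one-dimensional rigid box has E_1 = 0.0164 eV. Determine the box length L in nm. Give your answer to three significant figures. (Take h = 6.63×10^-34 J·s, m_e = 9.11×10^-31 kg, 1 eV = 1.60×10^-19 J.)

L = 4.79 nm

From E_n = n²h²/(8m_eL²), L = n·h/√(8m_eE_n).
E_1 = 0.0164 eV = 2.624×10^-21 J, so L = 1·6.63×10^-34/√(8·9.11×10^-31·2.624×10^-21) = 4.79×10^-9 m = 4.79 nm.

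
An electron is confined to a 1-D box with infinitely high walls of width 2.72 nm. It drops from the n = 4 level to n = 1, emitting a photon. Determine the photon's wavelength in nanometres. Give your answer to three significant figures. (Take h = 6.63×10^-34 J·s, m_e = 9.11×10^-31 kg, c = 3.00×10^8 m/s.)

E_1 = h²/(8m_eL²) = 8.152×10^-21 J, so ΔE = (4² − 1²)E_1 = 1.223×10^-19 J.
λ = hc/ΔE = (6.63×10^-34·3.00×10^8)/1.223×10^-19 = 1.63×10^-6 m = 1.63×10^3 nm.

λ = 1.63×10^3 nm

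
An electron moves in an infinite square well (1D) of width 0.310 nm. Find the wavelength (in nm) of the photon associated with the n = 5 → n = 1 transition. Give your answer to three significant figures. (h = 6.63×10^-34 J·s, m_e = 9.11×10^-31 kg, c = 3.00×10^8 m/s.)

E_1 = h²/(8m_eL²) = 6.276×10^-19 J, so ΔE = (5² − 1²)E_1 = 1.506×10^-17 J.
λ = hc/ΔE = (6.63×10^-34·3.00×10^8)/1.506×10^-17 = 1.32×10^-8 m = 13.2 nm.

λ = 13.2 nm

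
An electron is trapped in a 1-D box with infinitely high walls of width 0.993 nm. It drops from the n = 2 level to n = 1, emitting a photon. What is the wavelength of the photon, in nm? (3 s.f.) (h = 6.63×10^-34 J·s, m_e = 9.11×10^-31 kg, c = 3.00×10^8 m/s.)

E_1 = h²/(8m_eL²) = 6.117×10^-20 J, so ΔE = (2² − 1²)E_1 = 1.835×10^-19 J.
λ = hc/ΔE = (6.63×10^-34·3.00×10^8)/1.835×10^-19 = 1.08×10^-6 m = 1.08×10^3 nm.

λ = 1.08×10^3 nm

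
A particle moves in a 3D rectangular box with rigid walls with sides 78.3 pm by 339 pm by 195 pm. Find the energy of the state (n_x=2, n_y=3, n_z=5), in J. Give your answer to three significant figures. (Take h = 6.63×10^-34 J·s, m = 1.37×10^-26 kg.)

For a 3D rectangular well E = (h²/8m)·Σ n_i²/L_i² = (6.63×10^-34)²/(8·1.37×10^-26) · [2²/(78.3 pm)² + 3²/(339 pm)² + 5²/(195 pm)²].
Evaluating gives E = 5.57×10^-21 J.

E = 5.57×10^-21 J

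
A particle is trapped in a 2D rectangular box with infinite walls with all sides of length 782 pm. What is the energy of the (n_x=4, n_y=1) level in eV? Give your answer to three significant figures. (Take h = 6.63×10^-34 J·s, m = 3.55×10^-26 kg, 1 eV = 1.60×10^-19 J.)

E = 2.69×10^-4 eV

For a 2D rectangular well E = (h²/8m)·Σ n_i²/L_i² = (6.63×10^-34)²/(8·3.55×10^-26) · [4²/(782 pm)² + 1²/(782 pm)²].
Evaluating gives E = 4.303×10^-23 J = 2.69×10^-4 eV.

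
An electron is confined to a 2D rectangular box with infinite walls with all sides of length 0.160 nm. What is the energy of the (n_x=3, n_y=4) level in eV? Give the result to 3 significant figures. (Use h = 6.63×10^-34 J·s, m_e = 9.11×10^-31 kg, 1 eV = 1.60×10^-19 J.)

For a 2D rectangular well E = (h²/8m_e)·Σ n_i²/L_i² = (6.63×10^-34)²/(8·9.11×10^-31) · [3²/(0.160 nm)² + 4²/(0.160 nm)²].
Evaluating gives E = 5.890×10^-17 J = 368 eV.

E = 368 eV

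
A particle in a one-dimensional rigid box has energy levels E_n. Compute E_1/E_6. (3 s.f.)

0.0278

E_n ∝ n², so E_1/E_6 = 1²/6² = 1/36 = 0.0278.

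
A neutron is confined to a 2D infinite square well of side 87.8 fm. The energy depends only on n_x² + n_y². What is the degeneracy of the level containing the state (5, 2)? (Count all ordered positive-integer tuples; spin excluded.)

degeneracy = 2

The level has n_x² + n_y² = 29. The ordered positive-integer solutions are (2, 5), (5, 2).
That gives 2 states.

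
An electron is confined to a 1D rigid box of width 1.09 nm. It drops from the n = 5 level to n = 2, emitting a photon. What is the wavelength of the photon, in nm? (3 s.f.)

λ = 187 nm

E_1 = h²/(8m_eL²) = 5.071×10^-20 J, so ΔE = (5² − 2²)E_1 = 1.065×10^-18 J.
λ = hc/ΔE = (6.626×10^-34·2.998×10^8)/1.065×10^-18 = 1.87×10^-7 m = 187 nm.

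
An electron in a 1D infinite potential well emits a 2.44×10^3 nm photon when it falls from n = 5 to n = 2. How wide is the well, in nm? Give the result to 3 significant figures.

L = 3.94 nm

The photon carries ΔE = hc/λ = 6.626×10^-34·2.998×10^8/2.44×10^-6 m = 8.141×10^-20 J.
Since ΔE = (5² − 2²)E_1, E_1 = 3.877×10^-21 J, and L = h/√(8m_eE_1) = 3.94×10^-9 m = 3.94 nm.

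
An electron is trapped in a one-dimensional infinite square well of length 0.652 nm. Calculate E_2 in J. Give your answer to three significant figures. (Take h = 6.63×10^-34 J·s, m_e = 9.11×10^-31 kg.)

E_2 = 5.68×10^-19 J

For an infinite well E_n = n²h²/(8m_eL²), so E_1 = h²/(8m_eL²) = (6.63×10^-34)²/(8·9.11×10^-31·(6.52×10^-10 m)²) = 1.419×10^-19 J.
Then E_2 = 2²·E_1 = 4·1.419×10^-19 J = 5.68×10^-19 J.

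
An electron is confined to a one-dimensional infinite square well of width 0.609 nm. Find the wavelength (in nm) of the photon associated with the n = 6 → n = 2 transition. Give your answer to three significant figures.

E_1 = h²/(8m_eL²) = 1.624×10^-19 J, so ΔE = (6² − 2²)E_1 = 5.197×10^-18 J.
λ = hc/ΔE = (6.626×10^-34·2.998×10^8)/5.197×10^-18 = 3.82×10^-8 m = 38.2 nm.

λ = 38.2 nm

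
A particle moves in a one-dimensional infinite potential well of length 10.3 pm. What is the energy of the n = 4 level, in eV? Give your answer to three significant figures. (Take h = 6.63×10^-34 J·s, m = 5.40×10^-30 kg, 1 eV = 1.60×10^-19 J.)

For an infinite well E_n = n²h²/(8mL²), so E_1 = h²/(8mL²) = (6.63×10^-34)²/(8·5.40×10^-30·(1.03×10^-11 m)²) = 9.591×10^-17 J.
Then E_4 = 4²·E_1 = 16·9.591×10^-17 J = 1.535×10^-15 J.
Converting, E_4 = 1.535×10^-15 J / (1.60×10^-19 J/eV) = 9.59×10^3 eV.

E_4 = 9.59×10^3 eV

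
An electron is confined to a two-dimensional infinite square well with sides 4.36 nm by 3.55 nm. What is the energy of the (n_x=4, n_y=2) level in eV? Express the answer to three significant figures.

E = 0.436 eV

For a 2D rectangular well E = (h²/8m_e)·Σ n_i²/L_i² = (6.626×10^-34)²/(8·9.109×10^-31) · [4²/(4.36 nm)² + 2²/(3.55 nm)²].
Evaluating gives E = 6.983×10^-20 J = 0.436 eV.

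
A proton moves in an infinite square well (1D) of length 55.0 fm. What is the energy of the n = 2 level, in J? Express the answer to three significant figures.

E_2 = 4.34×10^-14 J

For an infinite well E_n = n²h²/(8m_pL²), so E_1 = h²/(8m_pL²) = (6.626×10^-34)²/(8·1.673×10^-27·(5.50×10^-14 m)²) = 1.084×10^-14 J.
Then E_2 = 2²·E_1 = 4·1.084×10^-14 J = 4.34×10^-14 J.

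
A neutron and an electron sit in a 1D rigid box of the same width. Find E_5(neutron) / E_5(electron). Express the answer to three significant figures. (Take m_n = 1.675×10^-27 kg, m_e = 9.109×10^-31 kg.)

5.44×10^-4

E_n ∝ 1/m at fixed n and L, so the ratio is m_e/m_n = 9.109×10^-31/1.675×10^-27 = 5.44×10^-4.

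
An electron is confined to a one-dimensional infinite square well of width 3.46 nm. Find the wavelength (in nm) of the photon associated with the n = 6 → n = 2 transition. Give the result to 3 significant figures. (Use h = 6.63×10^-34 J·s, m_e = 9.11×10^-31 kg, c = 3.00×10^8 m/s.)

E_1 = h²/(8m_eL²) = 5.038×10^-21 J, so ΔE = (6² − 2²)E_1 = 1.612×10^-19 J.
λ = hc/ΔE = (6.63×10^-34·3.00×10^8)/1.612×10^-19 = 1.23×10^-6 m = 1.23×10^3 nm.

λ = 1.23×10^3 nm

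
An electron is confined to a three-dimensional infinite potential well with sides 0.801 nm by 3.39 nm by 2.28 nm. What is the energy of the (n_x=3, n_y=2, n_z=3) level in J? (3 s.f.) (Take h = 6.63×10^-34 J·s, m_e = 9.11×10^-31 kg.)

E = 9.71×10^-19 J

For a 3D rectangular well E = (h²/8m_e)·Σ n_i²/L_i² = (6.63×10^-34)²/(8·9.11×10^-31) · [3²/(0.801 nm)² + 2²/(3.39 nm)² + 3²/(2.28 nm)²].
Evaluating gives E = 9.71×10^-19 J.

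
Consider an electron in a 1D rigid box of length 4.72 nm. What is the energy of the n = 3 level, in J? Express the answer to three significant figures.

E_3 = 2.43×10^-20 J

For an infinite well E_n = n²h²/(8m_eL²), so E_1 = h²/(8m_eL²) = (6.626×10^-34)²/(8·9.109×10^-31·(4.72×10^-9 m)²) = 2.704×10^-21 J.
Then E_3 = 3²·E_1 = 9·2.704×10^-21 J = 2.43×10^-20 J.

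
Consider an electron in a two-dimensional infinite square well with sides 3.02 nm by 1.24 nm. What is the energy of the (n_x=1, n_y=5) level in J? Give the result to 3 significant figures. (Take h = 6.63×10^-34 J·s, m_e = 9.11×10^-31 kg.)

For a 2D rectangular well E = (h²/8m_e)·Σ n_i²/L_i² = (6.63×10^-34)²/(8·9.11×10^-31) · [1²/(3.02 nm)² + 5²/(1.24 nm)²].
Evaluating gives E = 9.87×10^-19 J.

E = 9.87×10^-19 J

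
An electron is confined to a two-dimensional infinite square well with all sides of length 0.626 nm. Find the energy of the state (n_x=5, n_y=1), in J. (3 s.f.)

For a 2D rectangular well E = (h²/8m_e)·Σ n_i²/L_i² = (6.626×10^-34)²/(8·9.109×10^-31) · [5²/(0.626 nm)² + 1²/(0.626 nm)²].
Evaluating gives E = 4.00×10^-18 J.

E = 4.00×10^-18 J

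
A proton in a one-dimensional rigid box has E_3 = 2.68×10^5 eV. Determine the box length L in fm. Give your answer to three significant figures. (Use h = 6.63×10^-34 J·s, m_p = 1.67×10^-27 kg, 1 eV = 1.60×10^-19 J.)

From E_n = n²h²/(8m_pL²), L = n·h/√(8m_pE_n).
E_3 = 2.68×10^5 eV = 4.288×10^-14 J, so L = 3·6.63×10^-34/√(8·1.67×10^-27·4.288×10^-14) = 8.31×10^-14 m = 83.1 fm.

L = 83.1 fm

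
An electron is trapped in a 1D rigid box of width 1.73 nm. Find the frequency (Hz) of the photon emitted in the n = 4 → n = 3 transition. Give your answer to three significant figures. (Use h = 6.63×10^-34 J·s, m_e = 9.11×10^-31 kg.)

f = 2.13×10^14 Hz

E_1 = h²/(8m_eL²) = 2.015×10^-20 J and ΔE = (4² − 3²)E_1 = 1.411×10^-19 J.
f = ΔE/h = 1.411×10^-19/6.63×10^-34 = 2.13×10^14 Hz.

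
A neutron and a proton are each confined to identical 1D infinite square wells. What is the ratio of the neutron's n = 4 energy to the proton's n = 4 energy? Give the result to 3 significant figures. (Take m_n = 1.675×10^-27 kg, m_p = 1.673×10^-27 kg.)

E_n ∝ 1/m at fixed n and L, so the ratio is m_p/m_n = 1.673×10^-27/1.675×10^-27 = 0.999.

0.999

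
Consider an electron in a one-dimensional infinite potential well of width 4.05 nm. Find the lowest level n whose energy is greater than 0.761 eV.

n = 6

E_1 = h²/(8m_eL²) = 3.673×10^-21 J = 0.02293 eV.
Need n² > 0.761/0.02293 = 33.19, i.e. n > 5.761.
The smallest integer satisfying this is n = 6.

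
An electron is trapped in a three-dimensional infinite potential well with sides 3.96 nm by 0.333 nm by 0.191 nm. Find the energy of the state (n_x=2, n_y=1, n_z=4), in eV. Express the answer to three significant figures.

For a 3D rectangular well E = (h²/8m_e)·Σ n_i²/L_i² = (6.626×10^-34)²/(8·9.109×10^-31) · [2²/(3.96 nm)² + 1²/(0.333 nm)² + 4²/(0.191 nm)²].
Evaluating gives E = 2.698×10^-17 J = 168 eV.

E = 168 eV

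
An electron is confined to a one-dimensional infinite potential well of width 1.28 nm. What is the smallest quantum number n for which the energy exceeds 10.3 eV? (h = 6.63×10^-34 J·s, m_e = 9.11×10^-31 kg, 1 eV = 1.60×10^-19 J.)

E_1 = h²/(8m_eL²) = 3.681×10^-20 J = 0.2301 eV.
Need n² > 10.3/0.2301 = 44.76, i.e. n > 6.690.
The smallest integer satisfying this is n = 7.

n = 7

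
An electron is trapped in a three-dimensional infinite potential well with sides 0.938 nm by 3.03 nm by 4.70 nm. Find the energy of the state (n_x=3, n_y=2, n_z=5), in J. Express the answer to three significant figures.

For a 3D rectangular well E = (h²/8m_e)·Σ n_i²/L_i² = (6.626×10^-34)²/(8·9.109×10^-31) · [3²/(0.938 nm)² + 2²/(3.03 nm)² + 5²/(4.70 nm)²].
Evaluating gives E = 7.11×10^-19 J.

E = 7.11×10^-19 J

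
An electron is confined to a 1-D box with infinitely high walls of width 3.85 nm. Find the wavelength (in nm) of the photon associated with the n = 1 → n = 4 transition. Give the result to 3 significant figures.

E_1 = h²/(8m_eL²) = 4.065×10^-21 J, so ΔE = (4² − 1²)E_1 = 6.098×10^-20 J.
λ = hc/ΔE = (6.626×10^-34·2.998×10^8)/6.098×10^-20 = 3.26×10^-6 m = 3.26×10^3 nm.

λ = 3.26×10^3 nm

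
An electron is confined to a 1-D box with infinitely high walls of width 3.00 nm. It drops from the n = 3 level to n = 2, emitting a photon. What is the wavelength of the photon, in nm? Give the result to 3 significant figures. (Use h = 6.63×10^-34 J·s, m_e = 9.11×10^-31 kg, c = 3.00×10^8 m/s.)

E_1 = h²/(8m_eL²) = 6.702×10^-21 J, so ΔE = (3² − 2²)E_1 = 3.351×10^-20 J.
λ = hc/ΔE = (6.63×10^-34·3.00×10^8)/3.351×10^-20 = 5.94×10^-6 m = 5.94×10^3 nm.

λ = 5.94×10^3 nm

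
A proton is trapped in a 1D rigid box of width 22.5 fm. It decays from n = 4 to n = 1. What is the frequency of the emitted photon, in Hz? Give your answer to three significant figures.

f = 1.47×10^21 Hz

E_1 = h²/(8m_pL²) = 6.480×10^-14 J and ΔE = (4² − 1²)E_1 = 9.720×10^-13 J.
f = ΔE/h = 9.720×10^-13/6.626×10^-34 = 1.47×10^21 Hz.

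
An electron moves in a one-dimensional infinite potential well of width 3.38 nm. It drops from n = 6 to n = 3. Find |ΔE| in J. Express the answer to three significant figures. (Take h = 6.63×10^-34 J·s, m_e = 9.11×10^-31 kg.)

E_1 = h²/(8m_eL²) = 5.279×10^-21 J.
|ΔE| = |6² − 3²|·E_1 = 27·5.279×10^-21 J = 1.43×10^-19 J.

|ΔE| = 1.43×10^-19 J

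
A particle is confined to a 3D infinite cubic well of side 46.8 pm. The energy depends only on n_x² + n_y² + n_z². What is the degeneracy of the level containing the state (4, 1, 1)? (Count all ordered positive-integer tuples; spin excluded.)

degeneracy = 3

The level has n_x² + n_y² + n_z² = 18. The ordered positive-integer solutions are (1, 1, 4), (1, 4, 1), (4, 1, 1).
That gives 3 states.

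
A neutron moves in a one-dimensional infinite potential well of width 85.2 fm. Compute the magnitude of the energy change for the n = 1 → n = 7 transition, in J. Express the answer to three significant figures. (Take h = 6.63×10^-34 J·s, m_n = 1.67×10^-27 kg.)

E_1 = h²/(8m_nL²) = 4.533×10^-15 J.
|ΔE| = |1² − 7²|·E_1 = 48·4.533×10^-15 J = 2.18×10^-13 J.

|ΔE| = 2.18×10^-13 J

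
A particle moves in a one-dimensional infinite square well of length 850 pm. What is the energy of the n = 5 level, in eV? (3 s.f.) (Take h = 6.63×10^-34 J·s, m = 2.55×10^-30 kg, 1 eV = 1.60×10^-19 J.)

For an infinite well E_n = n²h²/(8mL²), so E_1 = h²/(8mL²) = (6.63×10^-34)²/(8·2.55×10^-30·(8.50×10^-10 m)²) = 2.982×10^-20 J.
Then E_5 = 5²·E_1 = 25·2.982×10^-20 J = 7.455×10^-19 J.
Converting, E_5 = 7.455×10^-19 J / (1.60×10^-19 J/eV) = 4.66 eV.

E_5 = 4.66 eV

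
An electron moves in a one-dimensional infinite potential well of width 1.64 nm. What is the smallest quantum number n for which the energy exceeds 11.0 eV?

E_1 = h²/(8m_eL²) = 2.240×10^-20 J = 0.1398 eV.
Need n² > 11.0/0.1398 = 78.68, i.e. n > 8.870.
The smallest integer satisfying this is n = 9.

n = 9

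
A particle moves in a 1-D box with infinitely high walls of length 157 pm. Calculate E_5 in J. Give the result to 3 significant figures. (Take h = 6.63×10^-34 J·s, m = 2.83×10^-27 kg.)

For an infinite well E_n = n²h²/(8mL²), so E_1 = h²/(8mL²) = (6.63×10^-34)²/(8·2.83×10^-27·(1.57×10^-10 m)²) = 7.877×10^-22 J.
Then E_5 = 5²·E_1 = 25·7.877×10^-22 J = 1.97×10^-20 J.

E_5 = 1.97×10^-20 J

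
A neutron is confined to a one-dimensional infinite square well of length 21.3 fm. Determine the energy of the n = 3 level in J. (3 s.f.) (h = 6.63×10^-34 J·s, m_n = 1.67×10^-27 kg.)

For an infinite well E_n = n²h²/(8m_nL²), so E_1 = h²/(8m_nL²) = (6.63×10^-34)²/(8·1.67×10^-27·(2.13×10^-14 m)²) = 7.252×10^-14 J.
Then E_3 = 3²·E_1 = 9·7.252×10^-14 J = 6.53×10^-13 J.

E_3 = 6.53×10^-13 J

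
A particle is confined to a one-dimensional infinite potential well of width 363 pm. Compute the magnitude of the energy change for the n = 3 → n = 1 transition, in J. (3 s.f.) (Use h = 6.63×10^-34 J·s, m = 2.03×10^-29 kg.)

|ΔE| = 1.64×10^-19 J

E_1 = h²/(8mL²) = 2.054×10^-20 J.
|ΔE| = |3² − 1²|·E_1 = 8·2.054×10^-20 J = 1.64×10^-19 J.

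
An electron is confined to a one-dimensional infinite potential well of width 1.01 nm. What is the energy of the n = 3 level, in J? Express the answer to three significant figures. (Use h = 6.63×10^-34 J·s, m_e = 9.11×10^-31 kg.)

E_3 = 5.32×10^-19 J

For an infinite well E_n = n²h²/(8m_eL²), so E_1 = h²/(8m_eL²) = (6.63×10^-34)²/(8·9.11×10^-31·(1.01×10^-9 m)²) = 5.913×10^-20 J.
Then E_3 = 3²·E_1 = 9·5.913×10^-20 J = 5.32×10^-19 J.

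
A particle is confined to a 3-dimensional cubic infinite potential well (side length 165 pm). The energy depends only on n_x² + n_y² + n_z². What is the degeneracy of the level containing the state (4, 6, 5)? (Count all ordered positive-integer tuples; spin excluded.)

degeneracy = 12

The level has n_x² + n_y² + n_z² = 77. The ordered positive-integer solutions are (2, 3, 8), (2, 8, 3), (3, 2, 8), (3, 8, 2), (4, 5, 6), (4, 6, 5), (5, 4, 6), (5, 6, 4), (6, 4, 5), (6, 5, 4), (8, 2, 3), (8, 3, 2).
That gives 12 states.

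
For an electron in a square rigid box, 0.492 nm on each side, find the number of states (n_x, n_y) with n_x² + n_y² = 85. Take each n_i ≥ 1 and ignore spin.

The level has n_x² + n_y² = 85. The ordered positive-integer solutions are (2, 9), (6, 7), (7, 6), (9, 2).
That gives 4 states.

degeneracy = 4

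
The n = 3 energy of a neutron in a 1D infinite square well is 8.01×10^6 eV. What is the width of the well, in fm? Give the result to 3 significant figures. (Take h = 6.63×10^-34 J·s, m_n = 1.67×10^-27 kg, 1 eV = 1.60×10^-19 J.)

L = 15.2 fm

From E_n = n²h²/(8m_nL²), L = n·h/√(8m_nE_n).
E_3 = 8.01×10^6 eV = 1.282×10^-12 J, so L = 3·6.63×10^-34/√(8·1.67×10^-27·1.282×10^-12) = 1.52×10^-14 m = 15.2 fm.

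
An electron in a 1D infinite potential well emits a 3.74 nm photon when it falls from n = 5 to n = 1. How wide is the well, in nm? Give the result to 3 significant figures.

L = 0.165 nm

The photon carries ΔE = hc/λ = 6.626×10^-34·2.998×10^8/3.74×10^-9 m = 5.311×10^-17 J.
Since ΔE = (5² − 1²)E_1, E_1 = 2.213×10^-18 J, and L = h/√(8m_eE_1) = 1.65×10^-10 m = 0.165 nm.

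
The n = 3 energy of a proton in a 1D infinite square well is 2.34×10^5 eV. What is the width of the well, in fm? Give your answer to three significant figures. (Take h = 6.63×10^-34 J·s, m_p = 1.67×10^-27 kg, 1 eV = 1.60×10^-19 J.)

L = 88.9 fm

From E_n = n²h²/(8m_pL²), L = n·h/√(8m_pE_n).
E_3 = 2.34×10^5 eV = 3.744×10^-14 J, so L = 3·6.63×10^-34/√(8·1.67×10^-27·3.744×10^-14) = 8.89×10^-14 m = 88.9 fm.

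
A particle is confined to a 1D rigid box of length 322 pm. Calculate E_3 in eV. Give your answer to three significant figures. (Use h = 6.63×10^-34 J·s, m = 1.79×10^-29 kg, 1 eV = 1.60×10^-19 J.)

E_3 = 1.67 eV

For an infinite well E_n = n²h²/(8mL²), so E_1 = h²/(8mL²) = (6.63×10^-34)²/(8·1.79×10^-29·(3.22×10^-10 m)²) = 2.961×10^-20 J.
Then E_3 = 3²·E_1 = 9·2.961×10^-20 J = 2.665×10^-19 J.
Converting, E_3 = 2.665×10^-19 J / (1.60×10^-19 J/eV) = 1.67 eV.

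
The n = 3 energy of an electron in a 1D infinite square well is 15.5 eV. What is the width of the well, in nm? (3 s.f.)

From E_n = n²h²/(8m_eL²), L = n·h/√(8m_eE_n).
E_3 = 15.5 eV = 2.483×10^-18 J, so L = 3·6.626×10^-34/√(8·9.109×10^-31·2.483×10^-18) = 4.67×10^-10 m = 0.467 nm.

L = 0.467 nm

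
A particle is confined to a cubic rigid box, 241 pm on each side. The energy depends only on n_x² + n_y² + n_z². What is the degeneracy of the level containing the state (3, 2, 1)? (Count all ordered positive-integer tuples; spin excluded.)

The level has n_x² + n_y² + n_z² = 14. The ordered positive-integer solutions are (1, 2, 3), (1, 3, 2), (2, 1, 3), (2, 3, 1), (3, 1, 2), (3, 2, 1).
That gives 6 states.

degeneracy = 6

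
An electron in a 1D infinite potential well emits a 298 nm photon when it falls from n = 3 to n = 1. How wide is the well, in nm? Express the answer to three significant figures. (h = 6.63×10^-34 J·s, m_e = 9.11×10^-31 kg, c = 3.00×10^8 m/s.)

L = 0.850 nm

The photon carries ΔE = hc/λ = 6.63×10^-34·3.00×10^8/2.98×10^-7 m = 6.674×10^-19 J.
Since ΔE = (3² − 1²)E_1, E_1 = 8.343×10^-20 J, and L = h/√(8m_eE_1) = 8.50×10^-10 m = 0.850 nm.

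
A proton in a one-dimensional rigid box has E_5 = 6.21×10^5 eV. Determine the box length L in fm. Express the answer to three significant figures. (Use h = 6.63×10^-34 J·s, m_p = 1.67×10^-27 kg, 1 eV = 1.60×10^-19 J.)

From E_n = n²h²/(8m_pL²), L = n·h/√(8m_pE_n).
E_5 = 6.21×10^5 eV = 9.936×10^-14 J, so L = 5·6.63×10^-34/√(8·1.67×10^-27·9.936×10^-14) = 9.10×10^-14 m = 91.0 fm.

L = 91.0 fm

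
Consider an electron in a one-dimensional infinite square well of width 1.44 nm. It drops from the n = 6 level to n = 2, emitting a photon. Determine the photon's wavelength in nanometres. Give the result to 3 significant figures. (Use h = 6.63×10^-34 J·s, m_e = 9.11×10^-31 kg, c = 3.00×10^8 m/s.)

E_1 = h²/(8m_eL²) = 2.909×10^-20 J, so ΔE = (6² − 2²)E_1 = 9.309×10^-19 J.
λ = hc/ΔE = (6.63×10^-34·3.00×10^8)/9.309×10^-19 = 2.14×10^-7 m = 214 nm.

λ = 214 nm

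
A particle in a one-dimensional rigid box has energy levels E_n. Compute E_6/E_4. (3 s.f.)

2.25

E_n ∝ n², so E_6/E_4 = 6²/4² = 36/16 = 2.25.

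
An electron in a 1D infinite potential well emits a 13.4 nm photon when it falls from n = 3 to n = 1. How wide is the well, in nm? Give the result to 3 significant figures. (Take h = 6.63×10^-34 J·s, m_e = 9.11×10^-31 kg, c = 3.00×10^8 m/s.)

The photon carries ΔE = hc/λ = 6.63×10^-34·3.00×10^8/1.34×10^-8 m = 1.484×10^-17 J.
Since ΔE = (3² − 1²)E_1, E_1 = 1.855×10^-18 J, and L = h/√(8m_eE_1) = 1.80×10^-10 m = 0.180 nm.

L = 0.180 nm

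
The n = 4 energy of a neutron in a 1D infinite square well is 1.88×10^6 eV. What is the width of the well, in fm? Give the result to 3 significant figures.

From E_n = n²h²/(8m_nL²), L = n·h/√(8m_nE_n).
E_4 = 1.88×10^6 eV = 3.012×10^-13 J, so L = 4·6.626×10^-34/√(8·1.675×10^-27·3.012×10^-13) = 4.17×10^-14 m = 41.7 fm.

L = 41.7 fm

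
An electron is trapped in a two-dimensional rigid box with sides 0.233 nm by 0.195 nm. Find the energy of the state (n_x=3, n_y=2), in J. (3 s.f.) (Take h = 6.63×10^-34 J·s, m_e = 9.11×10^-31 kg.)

E = 1.63×10^-17 J

For a 2D rectangular well E = (h²/8m_e)·Σ n_i²/L_i² = (6.63×10^-34)²/(8·9.11×10^-31) · [3²/(0.233 nm)² + 2²/(0.195 nm)²].
Evaluating gives E = 1.63×10^-17 J.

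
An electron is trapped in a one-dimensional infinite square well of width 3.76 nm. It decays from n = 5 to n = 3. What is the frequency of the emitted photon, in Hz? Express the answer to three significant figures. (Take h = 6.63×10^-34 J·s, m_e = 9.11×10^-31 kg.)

f = 1.03×10^14 Hz

E_1 = h²/(8m_eL²) = 4.266×10^-21 J and ΔE = (5² − 3²)E_1 = 6.826×10^-20 J.
f = ΔE/h = 6.826×10^-20/6.63×10^-34 = 1.03×10^14 Hz.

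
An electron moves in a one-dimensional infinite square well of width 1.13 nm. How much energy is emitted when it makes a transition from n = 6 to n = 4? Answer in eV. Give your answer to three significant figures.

|ΔE| = 5.89 eV

E_1 = h²/(8m_eL²) = 4.718×10^-20 J.
|ΔE| = |6² − 4²|·E_1 = 20·4.718×10^-20 J = 9.436×10^-19 J = 5.89 eV.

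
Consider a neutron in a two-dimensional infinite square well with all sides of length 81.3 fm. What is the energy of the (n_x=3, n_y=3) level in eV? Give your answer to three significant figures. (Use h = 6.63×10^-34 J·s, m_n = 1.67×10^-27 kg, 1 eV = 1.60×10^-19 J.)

E = 5.60×10^5 eV

For a 2D rectangular well E = (h²/8m_n)·Σ n_i²/L_i² = (6.63×10^-34)²/(8·1.67×10^-27) · [3²/(81.3 fm)² + 3²/(81.3 fm)²].
Evaluating gives E = 8.960×10^-14 J = 5.60×10^5 eV.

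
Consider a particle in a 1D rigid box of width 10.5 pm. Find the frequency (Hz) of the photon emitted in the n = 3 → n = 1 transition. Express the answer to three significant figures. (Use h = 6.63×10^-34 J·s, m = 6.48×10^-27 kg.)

f = 9.28×10^14 Hz

E_1 = h²/(8mL²) = 7.691×10^-20 J and ΔE = (3² − 1²)E_1 = 6.153×10^-19 J.
f = ΔE/h = 6.153×10^-19/6.63×10^-34 = 9.28×10^14 Hz.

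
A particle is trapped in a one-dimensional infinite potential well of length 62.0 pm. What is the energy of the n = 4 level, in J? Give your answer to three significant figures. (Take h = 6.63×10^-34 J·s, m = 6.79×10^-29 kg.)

E_4 = 3.37×10^-18 J

For an infinite well E_n = n²h²/(8mL²), so E_1 = h²/(8mL²) = (6.63×10^-34)²/(8·6.79×10^-29·(6.20×10^-11 m)²) = 2.105×10^-19 J.
Then E_4 = 4²·E_1 = 16·2.105×10^-19 J = 3.37×10^-18 J.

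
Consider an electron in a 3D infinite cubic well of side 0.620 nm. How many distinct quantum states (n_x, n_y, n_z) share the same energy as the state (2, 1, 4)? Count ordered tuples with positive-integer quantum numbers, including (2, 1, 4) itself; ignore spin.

The level has n_x² + n_y² + n_z² = 21. The ordered positive-integer solutions are (1, 2, 4), (1, 4, 2), (2, 1, 4), (2, 4, 1), (4, 1, 2), (4, 2, 1).
That gives 6 states.

degeneracy = 6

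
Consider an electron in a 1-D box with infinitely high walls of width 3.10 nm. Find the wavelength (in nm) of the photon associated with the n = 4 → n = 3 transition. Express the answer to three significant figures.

E_1 = h²/(8m_eL²) = 6.269×10^-21 J, so ΔE = (4² − 3²)E_1 = 4.388×10^-20 J.
λ = hc/ΔE = (6.626×10^-34·2.998×10^8)/4.388×10^-20 = 4.53×10^-6 m = 4.53×10^3 nm.

λ = 4.53×10^3 nm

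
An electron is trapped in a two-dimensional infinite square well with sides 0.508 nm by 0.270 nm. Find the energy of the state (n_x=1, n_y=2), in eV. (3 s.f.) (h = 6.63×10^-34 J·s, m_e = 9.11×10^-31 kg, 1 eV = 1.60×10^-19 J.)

For a 2D rectangular well E = (h²/8m_e)·Σ n_i²/L_i² = (6.63×10^-34)²/(8·9.11×10^-31) · [1²/(0.508 nm)² + 2²/(0.270 nm)²].
Evaluating gives E = 3.543×10^-18 J = 22.1 eV.

E = 22.1 eV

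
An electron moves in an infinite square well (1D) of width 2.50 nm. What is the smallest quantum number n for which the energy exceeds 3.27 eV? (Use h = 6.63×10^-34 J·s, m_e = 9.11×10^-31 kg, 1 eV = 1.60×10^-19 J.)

n = 8

E_1 = h²/(8m_eL²) = 9.650×10^-21 J = 0.06031 eV.
Need n² > 3.27/0.06031 = 54.22, i.e. n > 7.363.
The smallest integer satisfying this is n = 8.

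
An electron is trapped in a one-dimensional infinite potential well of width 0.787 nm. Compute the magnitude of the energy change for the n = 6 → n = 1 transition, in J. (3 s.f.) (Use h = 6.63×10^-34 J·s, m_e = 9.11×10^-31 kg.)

E_1 = h²/(8m_eL²) = 9.738×10^-20 J.
|ΔE| = |6² − 1²|·E_1 = 35·9.738×10^-20 J = 3.41×10^-18 J.

|ΔE| = 3.41×10^-18 J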